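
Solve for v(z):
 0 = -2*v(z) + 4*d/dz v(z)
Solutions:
 v(z) = C1*exp(z/2)


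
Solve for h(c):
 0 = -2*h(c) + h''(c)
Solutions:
 h(c) = C1*exp(-sqrt(2)*c) + C2*exp(sqrt(2)*c)


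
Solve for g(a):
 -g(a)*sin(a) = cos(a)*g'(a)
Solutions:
 g(a) = C1*cos(a)


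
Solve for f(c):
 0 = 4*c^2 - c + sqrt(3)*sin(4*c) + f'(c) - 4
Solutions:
 f(c) = C1 - 4*c^3/3 + c^2/2 + 4*c + sqrt(3)*cos(4*c)/4


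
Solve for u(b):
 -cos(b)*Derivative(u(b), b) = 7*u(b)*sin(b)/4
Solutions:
 u(b) = C1*cos(b)^(7/4)


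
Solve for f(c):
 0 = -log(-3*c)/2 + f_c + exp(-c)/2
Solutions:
 f(c) = C1 + c*log(-c)/2 + c*(-1 + log(3))/2 + exp(-c)/2


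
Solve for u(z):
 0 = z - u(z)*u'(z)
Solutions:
 u(z) = -sqrt(C1 + z^2)
 u(z) = sqrt(C1 + z^2)


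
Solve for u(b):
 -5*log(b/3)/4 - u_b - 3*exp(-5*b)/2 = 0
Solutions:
 u(b) = C1 - 5*b*log(b)/4 + 5*b*(1 + log(3))/4 + 3*exp(-5*b)/10


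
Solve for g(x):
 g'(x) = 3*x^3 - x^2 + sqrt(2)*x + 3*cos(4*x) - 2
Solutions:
 g(x) = C1 + 3*x^4/4 - x^3/3 + sqrt(2)*x^2/2 - 2*x + 3*sin(4*x)/4


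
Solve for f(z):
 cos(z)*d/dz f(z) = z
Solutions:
 f(z) = C1 + Integral(z/cos(z), z)


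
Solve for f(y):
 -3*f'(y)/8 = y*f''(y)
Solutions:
 f(y) = C1 + C2*y^(5/8)


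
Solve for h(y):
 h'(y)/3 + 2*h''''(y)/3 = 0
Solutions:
 h(y) = C1 + C4*exp(-2^(2/3)*y/2) + (C2*sin(2^(2/3)*sqrt(3)*y/4) + C3*cos(2^(2/3)*sqrt(3)*y/4))*exp(2^(2/3)*y/4)


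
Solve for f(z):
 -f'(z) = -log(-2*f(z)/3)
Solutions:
 -Integral(1/(log(-_y) - log(3) + log(2)), (_y, f(z))) = C1 - z


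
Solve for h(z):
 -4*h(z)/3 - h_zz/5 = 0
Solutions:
 h(z) = C1*sin(2*sqrt(15)*z/3) + C2*cos(2*sqrt(15)*z/3)


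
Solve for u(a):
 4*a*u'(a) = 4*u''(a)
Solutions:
 u(a) = C1 + C2*erfi(sqrt(2)*a/2)


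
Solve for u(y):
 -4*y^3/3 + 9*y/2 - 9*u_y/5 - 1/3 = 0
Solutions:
 u(y) = C1 - 5*y^4/27 + 5*y^2/4 - 5*y/27


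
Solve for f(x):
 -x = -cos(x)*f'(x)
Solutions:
 f(x) = C1 + Integral(x/cos(x), x)


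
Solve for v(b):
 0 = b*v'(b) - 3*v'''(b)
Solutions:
 v(b) = C1 + Integral(C2*airyai(3^(2/3)*b/3) + C3*airybi(3^(2/3)*b/3), b)


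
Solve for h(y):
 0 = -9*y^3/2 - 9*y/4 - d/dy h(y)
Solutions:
 h(y) = C1 - 9*y^4/8 - 9*y^2/8


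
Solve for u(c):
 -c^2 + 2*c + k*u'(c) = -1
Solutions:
 u(c) = C1 + c^3/(3*k) - c^2/k - c/k


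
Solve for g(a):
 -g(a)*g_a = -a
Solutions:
 g(a) = -sqrt(C1 + a^2)
 g(a) = sqrt(C1 + a^2)


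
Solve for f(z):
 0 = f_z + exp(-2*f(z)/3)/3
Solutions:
 f(z) = 3*log(-sqrt(C1 - z)) - 3*log(3) + 3*log(2)/2
 f(z) = 3*log(C1 - z)/2 - 3*log(3) + 3*log(2)/2


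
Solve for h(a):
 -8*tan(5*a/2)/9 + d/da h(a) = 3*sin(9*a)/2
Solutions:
 h(a) = C1 - 16*log(cos(5*a/2))/45 - cos(9*a)/6


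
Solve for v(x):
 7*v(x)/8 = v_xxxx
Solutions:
 v(x) = C1*exp(-14^(1/4)*x/2) + C2*exp(14^(1/4)*x/2) + C3*sin(14^(1/4)*x/2) + C4*cos(14^(1/4)*x/2)


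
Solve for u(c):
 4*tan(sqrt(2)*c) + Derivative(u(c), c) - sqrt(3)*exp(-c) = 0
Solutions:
 u(c) = C1 - sqrt(2)*log(tan(sqrt(2)*c)^2 + 1) - sqrt(3)*exp(-c)


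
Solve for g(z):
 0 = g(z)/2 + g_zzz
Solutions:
 g(z) = C3*exp(-2^(2/3)*z/2) + (C1*sin(2^(2/3)*sqrt(3)*z/4) + C2*cos(2^(2/3)*sqrt(3)*z/4))*exp(2^(2/3)*z/4)


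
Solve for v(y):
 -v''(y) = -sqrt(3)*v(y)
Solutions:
 v(y) = C1*exp(-3^(1/4)*y) + C2*exp(3^(1/4)*y)


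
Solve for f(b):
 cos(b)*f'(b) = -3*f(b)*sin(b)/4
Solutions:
 f(b) = C1*cos(b)^(3/4)


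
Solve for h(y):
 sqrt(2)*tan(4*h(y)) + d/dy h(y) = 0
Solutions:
 h(y) = -asin(C1*exp(-4*sqrt(2)*y))/4 + pi/4
 h(y) = asin(C1*exp(-4*sqrt(2)*y))/4


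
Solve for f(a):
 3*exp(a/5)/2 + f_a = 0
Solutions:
 f(a) = C1 - 15*exp(a/5)/2


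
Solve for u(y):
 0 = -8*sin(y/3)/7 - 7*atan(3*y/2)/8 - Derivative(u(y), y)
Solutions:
 u(y) = C1 - 7*y*atan(3*y/2)/8 + 7*log(9*y^2 + 4)/24 + 24*cos(y/3)/7


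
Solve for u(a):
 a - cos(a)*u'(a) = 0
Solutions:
 u(a) = C1 + Integral(a/cos(a), a)


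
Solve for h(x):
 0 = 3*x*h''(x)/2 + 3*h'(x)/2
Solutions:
 h(x) = C1 + C2*log(x)


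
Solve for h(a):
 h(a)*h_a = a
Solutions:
 h(a) = -sqrt(C1 + a^2)
 h(a) = sqrt(C1 + a^2)


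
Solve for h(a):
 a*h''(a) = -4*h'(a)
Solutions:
 h(a) = C1 + C2/a^3


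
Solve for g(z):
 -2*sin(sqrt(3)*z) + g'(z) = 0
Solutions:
 g(z) = C1 - 2*sqrt(3)*cos(sqrt(3)*z)/3


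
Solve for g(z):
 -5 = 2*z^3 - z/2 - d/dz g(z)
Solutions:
 g(z) = C1 + z^4/2 - z^2/4 + 5*z


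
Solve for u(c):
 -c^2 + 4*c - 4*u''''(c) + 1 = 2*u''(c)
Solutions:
 u(c) = C1 + C2*c + C3*sin(sqrt(2)*c/2) + C4*cos(sqrt(2)*c/2) - c^4/24 + c^3/3 + 5*c^2/4


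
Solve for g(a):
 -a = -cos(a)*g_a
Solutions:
 g(a) = C1 + Integral(a/cos(a), a)


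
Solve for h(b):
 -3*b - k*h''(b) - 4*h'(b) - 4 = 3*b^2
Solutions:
 h(b) = C1 + C2*exp(-4*b/k) - b^3/4 + 3*b^2*k/16 - 3*b^2/8 - 3*b*k^2/32 + 3*b*k/16 - b


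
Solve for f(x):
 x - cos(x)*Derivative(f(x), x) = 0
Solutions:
 f(x) = C1 + Integral(x/cos(x), x)


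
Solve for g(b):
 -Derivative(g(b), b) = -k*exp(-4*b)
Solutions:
 g(b) = C1 - k*exp(-4*b)/4


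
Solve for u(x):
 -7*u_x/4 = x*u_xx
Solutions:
 u(x) = C1 + C2/x^(3/4)


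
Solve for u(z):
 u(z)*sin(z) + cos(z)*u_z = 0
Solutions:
 u(z) = C1*cos(z)


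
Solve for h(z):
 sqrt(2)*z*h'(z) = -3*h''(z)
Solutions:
 h(z) = C1 + C2*erf(2^(3/4)*sqrt(3)*z/6)


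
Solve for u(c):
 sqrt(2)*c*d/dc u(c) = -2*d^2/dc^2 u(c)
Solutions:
 u(c) = C1 + C2*erf(2^(1/4)*c/2)


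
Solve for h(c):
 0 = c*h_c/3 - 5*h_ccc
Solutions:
 h(c) = C1 + Integral(C2*airyai(15^(2/3)*c/15) + C3*airybi(15^(2/3)*c/15), c)


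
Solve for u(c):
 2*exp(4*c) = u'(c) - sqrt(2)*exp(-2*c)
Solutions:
 u(c) = C1 + exp(4*c)/2 - sqrt(2)*exp(-2*c)/2


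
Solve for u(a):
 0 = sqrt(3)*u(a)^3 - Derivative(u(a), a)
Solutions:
 u(a) = -sqrt(2)*sqrt(-1/(C1 + sqrt(3)*a))/2
 u(a) = sqrt(2)*sqrt(-1/(C1 + sqrt(3)*a))/2


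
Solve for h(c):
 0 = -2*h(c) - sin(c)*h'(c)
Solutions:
 h(c) = C1*(cos(c) + 1)/(cos(c) - 1)


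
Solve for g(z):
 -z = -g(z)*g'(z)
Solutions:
 g(z) = -sqrt(C1 + z^2)
 g(z) = sqrt(C1 + z^2)


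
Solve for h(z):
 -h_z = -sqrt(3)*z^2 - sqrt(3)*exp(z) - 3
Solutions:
 h(z) = C1 + sqrt(3)*z^3/3 + 3*z + sqrt(3)*exp(z)


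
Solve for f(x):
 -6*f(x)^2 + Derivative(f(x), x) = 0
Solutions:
 f(x) = -1/(C1 + 6*x)


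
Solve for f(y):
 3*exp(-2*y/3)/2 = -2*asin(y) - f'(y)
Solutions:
 f(y) = C1 - 2*y*asin(y) - 2*sqrt(1 - y^2) + 9*exp(-2*y/3)/4


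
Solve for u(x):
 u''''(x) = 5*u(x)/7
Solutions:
 u(x) = C1*exp(-5^(1/4)*7^(3/4)*x/7) + C2*exp(5^(1/4)*7^(3/4)*x/7) + C3*sin(5^(1/4)*7^(3/4)*x/7) + C4*cos(5^(1/4)*7^(3/4)*x/7)


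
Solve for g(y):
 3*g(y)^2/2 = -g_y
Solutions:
 g(y) = 2/(C1 + 3*y)


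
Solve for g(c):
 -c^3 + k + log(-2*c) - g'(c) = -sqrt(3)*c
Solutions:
 g(c) = C1 - c^4/4 + sqrt(3)*c^2/2 + c*(k - 1 + log(2)) + c*log(-c)


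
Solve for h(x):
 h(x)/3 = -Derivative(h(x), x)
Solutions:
 h(x) = C1*exp(-x/3)


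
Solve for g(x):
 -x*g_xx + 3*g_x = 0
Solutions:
 g(x) = C1 + C2*x^4


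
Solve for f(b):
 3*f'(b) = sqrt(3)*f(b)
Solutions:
 f(b) = C1*exp(sqrt(3)*b/3)


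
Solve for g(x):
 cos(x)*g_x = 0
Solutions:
 g(x) = C1


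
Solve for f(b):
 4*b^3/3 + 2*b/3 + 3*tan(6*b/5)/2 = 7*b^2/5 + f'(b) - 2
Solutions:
 f(b) = C1 + b^4/3 - 7*b^3/15 + b^2/3 + 2*b - 5*log(cos(6*b/5))/4


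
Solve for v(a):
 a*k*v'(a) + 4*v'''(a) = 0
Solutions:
 v(a) = C1 + Integral(C2*airyai(2^(1/3)*a*(-k)^(1/3)/2) + C3*airybi(2^(1/3)*a*(-k)^(1/3)/2), a)


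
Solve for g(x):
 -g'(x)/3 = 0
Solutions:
 g(x) = C1


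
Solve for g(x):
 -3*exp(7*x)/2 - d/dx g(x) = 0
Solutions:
 g(x) = C1 - 3*exp(7*x)/14


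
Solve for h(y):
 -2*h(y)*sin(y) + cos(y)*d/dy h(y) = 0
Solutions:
 h(y) = C1/cos(y)^2


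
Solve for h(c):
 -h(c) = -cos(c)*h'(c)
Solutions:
 h(c) = C1*sqrt(sin(c) + 1)/sqrt(sin(c) - 1)


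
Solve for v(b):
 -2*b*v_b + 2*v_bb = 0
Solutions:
 v(b) = C1 + C2*erfi(sqrt(2)*b/2)


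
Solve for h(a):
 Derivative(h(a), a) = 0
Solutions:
 h(a) = C1


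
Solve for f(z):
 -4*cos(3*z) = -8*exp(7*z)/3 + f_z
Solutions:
 f(z) = C1 + 8*exp(7*z)/21 - 4*sin(3*z)/3


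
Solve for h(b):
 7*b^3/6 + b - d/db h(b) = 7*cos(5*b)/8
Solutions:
 h(b) = C1 + 7*b^4/24 + b^2/2 - 7*sin(5*b)/40


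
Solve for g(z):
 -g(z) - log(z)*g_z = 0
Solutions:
 g(z) = C1*exp(-li(z))


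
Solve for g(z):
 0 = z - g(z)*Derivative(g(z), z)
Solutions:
 g(z) = -sqrt(C1 + z^2)
 g(z) = sqrt(C1 + z^2)


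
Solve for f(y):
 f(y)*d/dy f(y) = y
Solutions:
 f(y) = -sqrt(C1 + y^2)
 f(y) = sqrt(C1 + y^2)


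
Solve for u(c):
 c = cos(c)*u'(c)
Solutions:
 u(c) = C1 + Integral(c/cos(c), c)


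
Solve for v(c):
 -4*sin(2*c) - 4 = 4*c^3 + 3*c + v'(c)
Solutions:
 v(c) = C1 - c^4 - 3*c^2/2 - 4*c + 2*cos(2*c)


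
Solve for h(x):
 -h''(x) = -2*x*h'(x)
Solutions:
 h(x) = C1 + C2*erfi(x)


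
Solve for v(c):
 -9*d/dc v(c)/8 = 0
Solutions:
 v(c) = C1


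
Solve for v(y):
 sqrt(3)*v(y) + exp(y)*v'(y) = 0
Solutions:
 v(y) = C1*exp(sqrt(3)*exp(-y))


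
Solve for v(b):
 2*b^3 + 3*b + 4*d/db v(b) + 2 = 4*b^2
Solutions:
 v(b) = C1 - b^4/8 + b^3/3 - 3*b^2/8 - b/2


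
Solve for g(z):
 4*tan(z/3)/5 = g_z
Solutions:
 g(z) = C1 - 12*log(cos(z/3))/5


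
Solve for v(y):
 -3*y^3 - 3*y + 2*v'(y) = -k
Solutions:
 v(y) = C1 - k*y/2 + 3*y^4/8 + 3*y^2/4


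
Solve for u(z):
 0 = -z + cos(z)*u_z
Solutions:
 u(z) = C1 + Integral(z/cos(z), z)


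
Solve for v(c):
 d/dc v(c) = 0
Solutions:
 v(c) = C1


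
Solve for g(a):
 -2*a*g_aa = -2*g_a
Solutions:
 g(a) = C1 + C2*a^2


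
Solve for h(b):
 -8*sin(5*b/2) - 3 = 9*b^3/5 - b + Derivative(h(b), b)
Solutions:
 h(b) = C1 - 9*b^4/20 + b^2/2 - 3*b + 16*cos(5*b/2)/5


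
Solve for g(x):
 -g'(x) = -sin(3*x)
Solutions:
 g(x) = C1 - cos(3*x)/3


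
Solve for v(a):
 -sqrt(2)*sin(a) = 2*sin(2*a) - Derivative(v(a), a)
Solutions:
 v(a) = C1 + 2*sin(a)^2 - sqrt(2)*cos(a)


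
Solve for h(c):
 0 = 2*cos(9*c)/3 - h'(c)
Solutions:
 h(c) = C1 + 2*sin(9*c)/27


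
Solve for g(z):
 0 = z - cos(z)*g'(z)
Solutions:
 g(z) = C1 + Integral(z/cos(z), z)


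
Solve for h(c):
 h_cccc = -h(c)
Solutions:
 h(c) = (C1*sin(sqrt(2)*c/2) + C2*cos(sqrt(2)*c/2))*exp(-sqrt(2)*c/2) + (C3*sin(sqrt(2)*c/2) + C4*cos(sqrt(2)*c/2))*exp(sqrt(2)*c/2)


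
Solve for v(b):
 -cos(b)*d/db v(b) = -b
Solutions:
 v(b) = C1 + Integral(b/cos(b), b)


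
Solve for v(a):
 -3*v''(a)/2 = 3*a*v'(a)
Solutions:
 v(a) = C1 + C2*erf(a)


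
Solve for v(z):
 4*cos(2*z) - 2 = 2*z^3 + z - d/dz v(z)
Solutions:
 v(z) = C1 + z^4/2 + z^2/2 + 2*z - 2*sin(2*z)


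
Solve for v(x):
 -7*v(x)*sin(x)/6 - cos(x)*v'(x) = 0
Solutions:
 v(x) = C1*cos(x)^(7/6)


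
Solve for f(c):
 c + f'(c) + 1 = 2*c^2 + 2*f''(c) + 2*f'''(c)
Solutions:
 f(c) = C1 + C2*exp(c*(-1 + sqrt(3))/2) + C3*exp(-c*(1 + sqrt(3))/2) + 2*c^3/3 + 7*c^2/2 + 21*c


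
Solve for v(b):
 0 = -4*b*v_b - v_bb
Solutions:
 v(b) = C1 + C2*erf(sqrt(2)*b)


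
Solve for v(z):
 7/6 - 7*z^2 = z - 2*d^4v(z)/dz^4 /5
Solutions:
 v(z) = C1 + C2*z + C3*z^2 + C4*z^3 + 7*z^6/144 + z^5/48 - 35*z^4/288


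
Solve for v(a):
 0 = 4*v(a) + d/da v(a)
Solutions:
 v(a) = C1*exp(-4*a)


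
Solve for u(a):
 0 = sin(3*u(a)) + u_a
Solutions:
 u(a) = -acos((-C1 - exp(6*a))/(C1 - exp(6*a)))/3 + 2*pi/3
 u(a) = acos((-C1 - exp(6*a))/(C1 - exp(6*a)))/3


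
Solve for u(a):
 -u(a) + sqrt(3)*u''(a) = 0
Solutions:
 u(a) = C1*exp(-3^(3/4)*a/3) + C2*exp(3^(3/4)*a/3)


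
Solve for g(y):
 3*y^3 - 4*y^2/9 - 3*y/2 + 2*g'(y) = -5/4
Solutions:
 g(y) = C1 - 3*y^4/8 + 2*y^3/27 + 3*y^2/8 - 5*y/8


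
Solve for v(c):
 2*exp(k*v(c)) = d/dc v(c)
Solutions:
 v(c) = Piecewise((log(-1/(C1*k + 2*c*k))/k, Ne(k, 0)), (nan, True))
 v(c) = Piecewise((C1 + 2*c, Eq(k, 0)), (nan, True))


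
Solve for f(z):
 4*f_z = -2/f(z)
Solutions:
 f(z) = -sqrt(C1 - z)
 f(z) = sqrt(C1 - z)


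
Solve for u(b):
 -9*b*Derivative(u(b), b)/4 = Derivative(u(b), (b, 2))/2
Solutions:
 u(b) = C1 + C2*erf(3*b/2)


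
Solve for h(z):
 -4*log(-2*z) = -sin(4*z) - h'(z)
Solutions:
 h(z) = C1 + 4*z*log(-z) - 4*z + 4*z*log(2) + cos(4*z)/4


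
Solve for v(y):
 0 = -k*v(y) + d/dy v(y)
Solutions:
 v(y) = C1*exp(k*y)


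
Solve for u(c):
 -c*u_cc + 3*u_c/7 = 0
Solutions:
 u(c) = C1 + C2*c^(10/7)


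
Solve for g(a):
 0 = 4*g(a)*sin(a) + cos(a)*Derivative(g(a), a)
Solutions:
 g(a) = C1*cos(a)^4


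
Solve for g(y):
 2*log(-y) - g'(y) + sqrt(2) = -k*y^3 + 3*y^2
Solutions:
 g(y) = C1 + k*y^4/4 - y^3 + 2*y*log(-y) + y*(-2 + sqrt(2))


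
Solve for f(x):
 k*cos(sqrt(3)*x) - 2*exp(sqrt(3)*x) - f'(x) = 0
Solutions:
 f(x) = C1 + sqrt(3)*k*sin(sqrt(3)*x)/3 - 2*sqrt(3)*exp(sqrt(3)*x)/3


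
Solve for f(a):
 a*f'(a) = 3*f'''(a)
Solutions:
 f(a) = C1 + Integral(C2*airyai(3^(2/3)*a/3) + C3*airybi(3^(2/3)*a/3), a)


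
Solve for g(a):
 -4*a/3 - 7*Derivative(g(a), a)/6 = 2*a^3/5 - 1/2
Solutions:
 g(a) = C1 - 3*a^4/35 - 4*a^2/7 + 3*a/7


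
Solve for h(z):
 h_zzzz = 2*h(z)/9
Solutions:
 h(z) = C1*exp(-2^(1/4)*sqrt(3)*z/3) + C2*exp(2^(1/4)*sqrt(3)*z/3) + C3*sin(2^(1/4)*sqrt(3)*z/3) + C4*cos(2^(1/4)*sqrt(3)*z/3)


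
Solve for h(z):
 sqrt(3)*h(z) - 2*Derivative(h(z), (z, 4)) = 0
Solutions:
 h(z) = C1*exp(-2^(3/4)*3^(1/8)*z/2) + C2*exp(2^(3/4)*3^(1/8)*z/2) + C3*sin(2^(3/4)*3^(1/8)*z/2) + C4*cos(2^(3/4)*3^(1/8)*z/2)


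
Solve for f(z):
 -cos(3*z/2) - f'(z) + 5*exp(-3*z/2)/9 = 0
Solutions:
 f(z) = C1 - 2*sin(3*z/2)/3 - 10*exp(-3*z/2)/27


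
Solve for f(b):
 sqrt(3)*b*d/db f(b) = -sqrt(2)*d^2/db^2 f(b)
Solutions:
 f(b) = C1 + C2*erf(6^(1/4)*b/2)


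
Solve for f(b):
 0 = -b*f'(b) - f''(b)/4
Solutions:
 f(b) = C1 + C2*erf(sqrt(2)*b)


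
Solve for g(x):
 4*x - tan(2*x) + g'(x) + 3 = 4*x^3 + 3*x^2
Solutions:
 g(x) = C1 + x^4 + x^3 - 2*x^2 - 3*x - log(cos(2*x))/2


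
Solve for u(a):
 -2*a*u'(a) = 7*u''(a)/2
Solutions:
 u(a) = C1 + C2*erf(sqrt(14)*a/7)


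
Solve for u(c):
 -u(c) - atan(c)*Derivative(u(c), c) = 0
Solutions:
 u(c) = C1*exp(-Integral(1/atan(c), c))


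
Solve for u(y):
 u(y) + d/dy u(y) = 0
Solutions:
 u(y) = C1*exp(-y)


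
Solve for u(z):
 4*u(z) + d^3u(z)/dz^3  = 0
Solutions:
 u(z) = C3*exp(-2^(2/3)*z) + (C1*sin(2^(2/3)*sqrt(3)*z/2) + C2*cos(2^(2/3)*sqrt(3)*z/2))*exp(2^(2/3)*z/2)


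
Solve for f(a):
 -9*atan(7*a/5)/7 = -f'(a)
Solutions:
 f(a) = C1 + 9*a*atan(7*a/5)/7 - 45*log(49*a^2 + 25)/98


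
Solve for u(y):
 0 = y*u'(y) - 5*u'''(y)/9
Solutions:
 u(y) = C1 + Integral(C2*airyai(15^(2/3)*y/5) + C3*airybi(15^(2/3)*y/5), y)


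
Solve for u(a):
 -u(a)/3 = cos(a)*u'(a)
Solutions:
 u(a) = C1*(sin(a) - 1)^(1/6)/(sin(a) + 1)^(1/6)


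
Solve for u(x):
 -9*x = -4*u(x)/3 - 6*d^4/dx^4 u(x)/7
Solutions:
 u(x) = 27*x/4 + (C1*sin(2^(3/4)*sqrt(3)*7^(1/4)*x/6) + C2*cos(2^(3/4)*sqrt(3)*7^(1/4)*x/6))*exp(-2^(3/4)*sqrt(3)*7^(1/4)*x/6) + (C3*sin(2^(3/4)*sqrt(3)*7^(1/4)*x/6) + C4*cos(2^(3/4)*sqrt(3)*7^(1/4)*x/6))*exp(2^(3/4)*sqrt(3)*7^(1/4)*x/6)


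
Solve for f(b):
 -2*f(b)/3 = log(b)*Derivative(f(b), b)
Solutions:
 f(b) = C1*exp(-2*li(b)/3)


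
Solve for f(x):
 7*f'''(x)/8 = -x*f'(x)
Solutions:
 f(x) = C1 + Integral(C2*airyai(-2*7^(2/3)*x/7) + C3*airybi(-2*7^(2/3)*x/7), x)


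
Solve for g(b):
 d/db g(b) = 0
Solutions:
 g(b) = C1


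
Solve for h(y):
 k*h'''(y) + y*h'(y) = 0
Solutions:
 h(y) = C1 + Integral(C2*airyai(y*(-1/k)^(1/3)) + C3*airybi(y*(-1/k)^(1/3)), y)


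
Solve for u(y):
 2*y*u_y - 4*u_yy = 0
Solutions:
 u(y) = C1 + C2*erfi(y/2)


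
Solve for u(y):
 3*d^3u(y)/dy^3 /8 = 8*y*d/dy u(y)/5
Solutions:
 u(y) = C1 + Integral(C2*airyai(4*15^(2/3)*y/15) + C3*airybi(4*15^(2/3)*y/15), y)


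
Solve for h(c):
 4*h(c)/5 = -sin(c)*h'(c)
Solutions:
 h(c) = C1*(cos(c) + 1)^(2/5)/(cos(c) - 1)^(2/5)


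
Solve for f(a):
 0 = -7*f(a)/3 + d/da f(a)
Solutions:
 f(a) = C1*exp(7*a/3)


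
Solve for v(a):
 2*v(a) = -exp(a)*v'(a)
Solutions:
 v(a) = C1*exp(2*exp(-a))


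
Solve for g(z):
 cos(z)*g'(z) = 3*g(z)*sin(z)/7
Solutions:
 g(z) = C1/cos(z)^(3/7)


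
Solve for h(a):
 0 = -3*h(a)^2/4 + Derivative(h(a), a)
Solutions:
 h(a) = -4/(C1 + 3*a)


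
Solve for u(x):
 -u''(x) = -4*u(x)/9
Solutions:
 u(x) = C1*exp(-2*x/3) + C2*exp(2*x/3)


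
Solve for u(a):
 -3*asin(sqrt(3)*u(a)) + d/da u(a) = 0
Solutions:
 Integral(1/asin(sqrt(3)*_y), (_y, u(a))) = C1 + 3*a


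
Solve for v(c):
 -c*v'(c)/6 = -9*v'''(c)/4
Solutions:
 v(c) = C1 + Integral(C2*airyai(2^(1/3)*c/3) + C3*airybi(2^(1/3)*c/3), c)


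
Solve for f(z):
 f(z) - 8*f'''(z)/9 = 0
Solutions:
 f(z) = C3*exp(3^(2/3)*z/2) + (C1*sin(3*3^(1/6)*z/4) + C2*cos(3*3^(1/6)*z/4))*exp(-3^(2/3)*z/4)


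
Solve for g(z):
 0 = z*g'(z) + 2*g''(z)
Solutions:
 g(z) = C1 + C2*erf(z/2)


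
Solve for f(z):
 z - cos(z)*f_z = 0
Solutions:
 f(z) = C1 + Integral(z/cos(z), z)


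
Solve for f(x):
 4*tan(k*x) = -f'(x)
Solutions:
 f(x) = C1 - 4*Piecewise((-log(cos(k*x))/k, Ne(k, 0)), (0, True))


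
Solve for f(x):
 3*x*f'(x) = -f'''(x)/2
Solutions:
 f(x) = C1 + Integral(C2*airyai(-6^(1/3)*x) + C3*airybi(-6^(1/3)*x), x)


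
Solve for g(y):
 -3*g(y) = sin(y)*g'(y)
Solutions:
 g(y) = C1*(cos(y) + 1)^(3/2)/(cos(y) - 1)^(3/2)


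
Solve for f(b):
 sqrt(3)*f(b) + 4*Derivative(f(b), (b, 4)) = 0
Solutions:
 f(b) = (C1*sin(3^(1/8)*b/2) + C2*cos(3^(1/8)*b/2))*exp(-3^(1/8)*b/2) + (C3*sin(3^(1/8)*b/2) + C4*cos(3^(1/8)*b/2))*exp(3^(1/8)*b/2)


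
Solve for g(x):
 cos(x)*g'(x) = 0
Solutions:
 g(x) = C1


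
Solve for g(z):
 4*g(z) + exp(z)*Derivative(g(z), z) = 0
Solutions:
 g(z) = C1*exp(4*exp(-z))


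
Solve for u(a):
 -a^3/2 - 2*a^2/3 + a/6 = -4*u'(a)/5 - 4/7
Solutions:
 u(a) = C1 + 5*a^4/32 + 5*a^3/18 - 5*a^2/48 - 5*a/7


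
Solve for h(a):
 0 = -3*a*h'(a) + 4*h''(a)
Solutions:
 h(a) = C1 + C2*erfi(sqrt(6)*a/4)


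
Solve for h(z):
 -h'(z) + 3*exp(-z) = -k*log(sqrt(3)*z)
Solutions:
 h(z) = C1 + k*z*log(z) + k*z*(-1 + log(3)/2) - 3*exp(-z)


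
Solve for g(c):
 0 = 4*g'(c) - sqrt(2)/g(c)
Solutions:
 g(c) = -sqrt(C1 + 2*sqrt(2)*c)/2
 g(c) = sqrt(C1 + 2*sqrt(2)*c)/2


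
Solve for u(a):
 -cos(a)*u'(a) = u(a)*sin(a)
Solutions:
 u(a) = C1*cos(a)


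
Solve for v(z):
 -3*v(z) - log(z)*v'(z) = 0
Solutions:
 v(z) = C1*exp(-3*li(z))


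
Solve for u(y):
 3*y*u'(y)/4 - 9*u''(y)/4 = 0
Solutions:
 u(y) = C1 + C2*erfi(sqrt(6)*y/6)


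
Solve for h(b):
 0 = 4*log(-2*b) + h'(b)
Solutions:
 h(b) = C1 - 4*b*log(-b) + 4*b*(1 - log(2))


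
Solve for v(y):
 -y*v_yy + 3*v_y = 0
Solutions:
 v(y) = C1 + C2*y^4


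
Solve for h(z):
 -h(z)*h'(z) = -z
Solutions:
 h(z) = -sqrt(C1 + z^2)
 h(z) = sqrt(C1 + z^2)


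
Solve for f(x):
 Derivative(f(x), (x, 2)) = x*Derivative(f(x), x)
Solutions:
 f(x) = C1 + C2*erfi(sqrt(2)*x/2)


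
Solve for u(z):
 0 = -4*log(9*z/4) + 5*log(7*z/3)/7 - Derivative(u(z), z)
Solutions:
 u(z) = C1 - 23*z*log(z)/7 - 61*z*log(3)/7 + 5*z*log(7)/7 + 23*z/7 + 8*z*log(2)


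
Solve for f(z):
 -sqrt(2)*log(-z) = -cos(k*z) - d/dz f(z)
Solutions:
 f(z) = C1 + sqrt(2)*z*(log(-z) - 1) - Piecewise((sin(k*z)/k, Ne(k, 0)), (z, True))


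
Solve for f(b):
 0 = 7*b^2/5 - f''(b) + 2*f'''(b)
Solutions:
 f(b) = C1 + C2*b + C3*exp(b/2) + 7*b^4/60 + 14*b^3/15 + 28*b^2/5


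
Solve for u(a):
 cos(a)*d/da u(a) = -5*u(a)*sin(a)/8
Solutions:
 u(a) = C1*cos(a)^(5/8)


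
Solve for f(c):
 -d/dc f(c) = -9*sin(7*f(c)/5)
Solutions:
 -9*c + 5*log(cos(7*f(c)/5) - 1)/14 - 5*log(cos(7*f(c)/5) + 1)/14 = C1


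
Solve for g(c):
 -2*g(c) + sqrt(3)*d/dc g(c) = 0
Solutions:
 g(c) = C1*exp(2*sqrt(3)*c/3)


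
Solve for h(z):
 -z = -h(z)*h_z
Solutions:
 h(z) = -sqrt(C1 + z^2)
 h(z) = sqrt(C1 + z^2)


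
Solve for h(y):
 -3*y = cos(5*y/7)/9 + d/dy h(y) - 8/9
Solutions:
 h(y) = C1 - 3*y^2/2 + 8*y/9 - 7*sin(5*y/7)/45


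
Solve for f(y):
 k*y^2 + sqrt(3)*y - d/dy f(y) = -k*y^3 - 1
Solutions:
 f(y) = C1 + k*y^4/4 + k*y^3/3 + sqrt(3)*y^2/2 + y


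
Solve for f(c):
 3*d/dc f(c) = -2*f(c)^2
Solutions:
 f(c) = 3/(C1 + 2*c)


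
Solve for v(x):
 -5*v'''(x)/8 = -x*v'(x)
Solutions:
 v(x) = C1 + Integral(C2*airyai(2*5^(2/3)*x/5) + C3*airybi(2*5^(2/3)*x/5), x)


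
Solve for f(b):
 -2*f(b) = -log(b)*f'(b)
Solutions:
 f(b) = C1*exp(2*li(b))


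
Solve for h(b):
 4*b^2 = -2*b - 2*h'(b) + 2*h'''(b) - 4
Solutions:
 h(b) = C1 + C2*exp(-b) + C3*exp(b) - 2*b^3/3 - b^2/2 - 6*b


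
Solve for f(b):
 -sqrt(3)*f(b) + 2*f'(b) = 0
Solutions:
 f(b) = C1*exp(sqrt(3)*b/2)


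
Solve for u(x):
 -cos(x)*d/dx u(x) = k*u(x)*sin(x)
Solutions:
 u(x) = C1*exp(k*log(cos(x)))


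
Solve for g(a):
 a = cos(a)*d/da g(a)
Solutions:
 g(a) = C1 + Integral(a/cos(a), a)


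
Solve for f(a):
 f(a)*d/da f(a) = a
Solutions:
 f(a) = -sqrt(C1 + a^2)
 f(a) = sqrt(C1 + a^2)


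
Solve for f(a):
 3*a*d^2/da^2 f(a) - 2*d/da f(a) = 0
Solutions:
 f(a) = C1 + C2*a^(5/3)


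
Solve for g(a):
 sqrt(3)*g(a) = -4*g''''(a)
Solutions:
 g(a) = (C1*sin(3^(1/8)*a/2) + C2*cos(3^(1/8)*a/2))*exp(-3^(1/8)*a/2) + (C3*sin(3^(1/8)*a/2) + C4*cos(3^(1/8)*a/2))*exp(3^(1/8)*a/2)


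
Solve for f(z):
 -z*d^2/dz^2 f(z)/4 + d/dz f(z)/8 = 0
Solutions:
 f(z) = C1 + C2*z^(3/2)


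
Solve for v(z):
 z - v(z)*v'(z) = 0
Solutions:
 v(z) = -sqrt(C1 + z^2)
 v(z) = sqrt(C1 + z^2)


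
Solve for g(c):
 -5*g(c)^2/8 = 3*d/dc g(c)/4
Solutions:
 g(c) = 6/(C1 + 5*c)


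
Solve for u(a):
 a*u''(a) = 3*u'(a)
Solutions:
 u(a) = C1 + C2*a^4


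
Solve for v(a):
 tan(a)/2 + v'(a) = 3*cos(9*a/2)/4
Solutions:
 v(a) = C1 + log(cos(a))/2 + sin(9*a/2)/6


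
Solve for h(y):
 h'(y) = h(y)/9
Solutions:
 h(y) = C1*exp(y/9)


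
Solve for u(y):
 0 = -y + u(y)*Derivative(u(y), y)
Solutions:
 u(y) = -sqrt(C1 + y^2)
 u(y) = sqrt(C1 + y^2)


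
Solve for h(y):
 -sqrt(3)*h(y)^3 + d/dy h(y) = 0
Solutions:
 h(y) = -sqrt(2)*sqrt(-1/(C1 + sqrt(3)*y))/2
 h(y) = sqrt(2)*sqrt(-1/(C1 + sqrt(3)*y))/2


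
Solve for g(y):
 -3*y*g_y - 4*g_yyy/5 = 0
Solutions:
 g(y) = C1 + Integral(C2*airyai(-30^(1/3)*y/2) + C3*airybi(-30^(1/3)*y/2), y)


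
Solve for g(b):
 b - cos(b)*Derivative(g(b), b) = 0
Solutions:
 g(b) = C1 + Integral(b/cos(b), b)


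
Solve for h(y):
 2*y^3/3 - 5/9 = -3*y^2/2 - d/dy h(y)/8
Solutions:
 h(y) = C1 - 4*y^4/3 - 4*y^3 + 40*y/9


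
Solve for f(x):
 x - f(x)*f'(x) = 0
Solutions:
 f(x) = -sqrt(C1 + x^2)
 f(x) = sqrt(C1 + x^2)


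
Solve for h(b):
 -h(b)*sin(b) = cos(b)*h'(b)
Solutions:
 h(b) = C1*cos(b)


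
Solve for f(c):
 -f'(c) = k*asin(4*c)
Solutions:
 f(c) = C1 - k*(c*asin(4*c) + sqrt(1 - 16*c^2)/4)


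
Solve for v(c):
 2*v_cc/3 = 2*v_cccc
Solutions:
 v(c) = C1 + C2*c + C3*exp(-sqrt(3)*c/3) + C4*exp(sqrt(3)*c/3)


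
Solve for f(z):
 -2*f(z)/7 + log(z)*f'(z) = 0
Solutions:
 f(z) = C1*exp(2*li(z)/7)


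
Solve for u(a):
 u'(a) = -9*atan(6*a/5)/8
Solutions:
 u(a) = C1 - 9*a*atan(6*a/5)/8 + 15*log(36*a^2 + 25)/32


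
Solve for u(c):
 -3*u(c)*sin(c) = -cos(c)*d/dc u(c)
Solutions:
 u(c) = C1/cos(c)^3


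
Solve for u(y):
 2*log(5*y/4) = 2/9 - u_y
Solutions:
 u(y) = C1 - 2*y*log(y) + y*log(16/25) + 20*y/9


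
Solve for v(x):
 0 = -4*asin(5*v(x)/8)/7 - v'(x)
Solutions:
 Integral(1/asin(5*_y/8), (_y, v(x))) = C1 - 4*x/7


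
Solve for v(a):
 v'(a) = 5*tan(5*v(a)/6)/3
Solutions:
 v(a) = -6*asin(C1*exp(25*a/18))/5 + 6*pi/5
 v(a) = 6*asin(C1*exp(25*a/18))/5


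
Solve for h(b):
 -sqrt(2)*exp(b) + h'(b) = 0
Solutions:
 h(b) = C1 + sqrt(2)*exp(b)


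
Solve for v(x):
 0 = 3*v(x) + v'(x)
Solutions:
 v(x) = C1*exp(-3*x)


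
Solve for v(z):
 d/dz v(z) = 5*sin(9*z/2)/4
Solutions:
 v(z) = C1 - 5*cos(9*z/2)/18


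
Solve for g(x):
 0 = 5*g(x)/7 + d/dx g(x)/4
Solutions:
 g(x) = C1*exp(-20*x/7)


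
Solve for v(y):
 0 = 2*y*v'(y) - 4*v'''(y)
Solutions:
 v(y) = C1 + Integral(C2*airyai(2^(2/3)*y/2) + C3*airybi(2^(2/3)*y/2), y)


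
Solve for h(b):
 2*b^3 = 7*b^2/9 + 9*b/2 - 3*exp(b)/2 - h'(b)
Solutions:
 h(b) = C1 - b^4/2 + 7*b^3/27 + 9*b^2/4 - 3*exp(b)/2


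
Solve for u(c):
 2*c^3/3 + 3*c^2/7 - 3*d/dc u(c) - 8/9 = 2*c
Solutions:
 u(c) = C1 + c^4/18 + c^3/21 - c^2/3 - 8*c/27


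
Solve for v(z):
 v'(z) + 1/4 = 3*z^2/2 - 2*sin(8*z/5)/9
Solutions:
 v(z) = C1 + z^3/2 - z/4 + 5*cos(8*z/5)/36


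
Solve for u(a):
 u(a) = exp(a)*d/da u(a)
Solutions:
 u(a) = C1*exp(-exp(-a))


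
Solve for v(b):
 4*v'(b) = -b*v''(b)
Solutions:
 v(b) = C1 + C2/b^3


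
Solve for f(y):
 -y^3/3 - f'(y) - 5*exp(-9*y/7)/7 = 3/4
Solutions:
 f(y) = C1 - y^4/12 - 3*y/4 + 5*exp(-9*y/7)/9


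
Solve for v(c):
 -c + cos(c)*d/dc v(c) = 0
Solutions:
 v(c) = C1 + Integral(c/cos(c), c)


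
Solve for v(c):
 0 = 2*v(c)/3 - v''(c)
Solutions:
 v(c) = C1*exp(-sqrt(6)*c/3) + C2*exp(sqrt(6)*c/3)


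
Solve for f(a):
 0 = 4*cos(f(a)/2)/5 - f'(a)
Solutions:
 -4*a/5 - log(sin(f(a)/2) - 1) + log(sin(f(a)/2) + 1) = C1


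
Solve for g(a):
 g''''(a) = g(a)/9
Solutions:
 g(a) = C1*exp(-sqrt(3)*a/3) + C2*exp(sqrt(3)*a/3) + C3*sin(sqrt(3)*a/3) + C4*cos(sqrt(3)*a/3)


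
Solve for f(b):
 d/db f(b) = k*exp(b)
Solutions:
 f(b) = C1 + k*exp(b)


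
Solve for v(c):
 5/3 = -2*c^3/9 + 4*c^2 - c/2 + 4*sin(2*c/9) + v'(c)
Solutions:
 v(c) = C1 + c^4/18 - 4*c^3/3 + c^2/4 + 5*c/3 + 18*cos(2*c/9)


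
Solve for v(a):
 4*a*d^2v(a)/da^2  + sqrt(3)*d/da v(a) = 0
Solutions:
 v(a) = C1 + C2*a^(1 - sqrt(3)/4)


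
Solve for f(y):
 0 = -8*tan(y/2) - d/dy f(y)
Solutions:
 f(y) = C1 + 16*log(cos(y/2))


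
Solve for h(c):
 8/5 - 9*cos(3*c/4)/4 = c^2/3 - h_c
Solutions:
 h(c) = C1 + c^3/9 - 8*c/5 + 3*sin(3*c/4)


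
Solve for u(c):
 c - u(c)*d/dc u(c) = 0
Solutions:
 u(c) = -sqrt(C1 + c^2)
 u(c) = sqrt(C1 + c^2)


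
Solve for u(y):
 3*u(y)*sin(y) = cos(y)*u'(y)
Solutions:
 u(y) = C1/cos(y)^3


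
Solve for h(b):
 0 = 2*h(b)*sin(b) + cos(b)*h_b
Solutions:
 h(b) = C1*cos(b)^2


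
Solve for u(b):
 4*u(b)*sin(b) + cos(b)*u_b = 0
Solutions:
 u(b) = C1*cos(b)^4


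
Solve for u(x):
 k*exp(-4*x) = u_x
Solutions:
 u(x) = C1 - k*exp(-4*x)/4


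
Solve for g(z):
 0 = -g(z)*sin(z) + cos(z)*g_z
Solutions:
 g(z) = C1/cos(z)


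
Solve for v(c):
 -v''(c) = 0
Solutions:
 v(c) = C1 + C2*c


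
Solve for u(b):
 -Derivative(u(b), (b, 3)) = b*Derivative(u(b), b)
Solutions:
 u(b) = C1 + Integral(C2*airyai(-b) + C3*airybi(-b), b)


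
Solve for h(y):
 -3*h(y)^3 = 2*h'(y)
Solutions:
 h(y) = -sqrt(-1/(C1 - 3*y))
 h(y) = sqrt(-1/(C1 - 3*y))


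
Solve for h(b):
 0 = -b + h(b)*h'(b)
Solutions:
 h(b) = -sqrt(C1 + b^2)
 h(b) = sqrt(C1 + b^2)


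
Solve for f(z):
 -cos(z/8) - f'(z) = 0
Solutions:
 f(z) = C1 - 8*sin(z/8)


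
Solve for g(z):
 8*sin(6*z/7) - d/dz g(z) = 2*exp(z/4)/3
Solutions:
 g(z) = C1 - 8*exp(z/4)/3 - 28*cos(6*z/7)/3


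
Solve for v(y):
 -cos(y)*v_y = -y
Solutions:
 v(y) = C1 + Integral(y/cos(y), y)


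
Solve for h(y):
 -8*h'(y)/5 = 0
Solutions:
 h(y) = C1


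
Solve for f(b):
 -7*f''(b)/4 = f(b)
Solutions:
 f(b) = C1*sin(2*sqrt(7)*b/7) + C2*cos(2*sqrt(7)*b/7)


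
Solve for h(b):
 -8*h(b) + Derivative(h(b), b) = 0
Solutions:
 h(b) = C1*exp(8*b)


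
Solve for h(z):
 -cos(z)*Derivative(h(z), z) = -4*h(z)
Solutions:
 h(z) = C1*(sin(z)^2 + 2*sin(z) + 1)/(sin(z)^2 - 2*sin(z) + 1)


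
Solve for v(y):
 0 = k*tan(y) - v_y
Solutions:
 v(y) = C1 - k*log(cos(y))


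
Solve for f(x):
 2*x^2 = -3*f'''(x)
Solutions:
 f(x) = C1 + C2*x + C3*x^2 - x^5/90


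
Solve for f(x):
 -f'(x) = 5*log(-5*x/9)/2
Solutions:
 f(x) = C1 - 5*x*log(-x)/2 + x*(-5*log(5)/2 + 5/2 + 5*log(3))


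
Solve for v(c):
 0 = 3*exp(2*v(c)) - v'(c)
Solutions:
 v(c) = log(-sqrt(-1/(C1 + 3*c))) - log(2)/2
 v(c) = log(-1/(C1 + 3*c))/2 - log(2)/2


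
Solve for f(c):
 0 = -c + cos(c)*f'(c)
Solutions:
 f(c) = C1 + Integral(c/cos(c), c)


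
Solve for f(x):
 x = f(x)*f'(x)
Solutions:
 f(x) = -sqrt(C1 + x^2)
 f(x) = sqrt(C1 + x^2)


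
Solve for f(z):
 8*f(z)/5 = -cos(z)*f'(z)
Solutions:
 f(z) = C1*(sin(z) - 1)^(4/5)/(sin(z) + 1)^(4/5)


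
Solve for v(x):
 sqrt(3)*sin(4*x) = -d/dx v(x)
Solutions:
 v(x) = C1 + sqrt(3)*cos(4*x)/4


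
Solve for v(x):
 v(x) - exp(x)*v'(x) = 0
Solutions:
 v(x) = C1*exp(-exp(-x))


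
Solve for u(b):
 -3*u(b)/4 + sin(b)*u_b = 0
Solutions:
 u(b) = C1*(cos(b) - 1)^(3/8)/(cos(b) + 1)^(3/8)


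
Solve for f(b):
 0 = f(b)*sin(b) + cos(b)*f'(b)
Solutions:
 f(b) = C1*cos(b)


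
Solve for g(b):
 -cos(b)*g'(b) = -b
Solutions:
 g(b) = C1 + Integral(b/cos(b), b)


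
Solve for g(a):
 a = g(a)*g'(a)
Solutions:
 g(a) = -sqrt(C1 + a^2)
 g(a) = sqrt(C1 + a^2)


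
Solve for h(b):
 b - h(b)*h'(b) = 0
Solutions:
 h(b) = -sqrt(C1 + b^2)
 h(b) = sqrt(C1 + b^2)


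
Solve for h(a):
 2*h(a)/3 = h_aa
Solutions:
 h(a) = C1*exp(-sqrt(6)*a/3) + C2*exp(sqrt(6)*a/3)


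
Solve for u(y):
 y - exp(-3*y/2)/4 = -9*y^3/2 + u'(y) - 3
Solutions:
 u(y) = C1 + 9*y^4/8 + y^2/2 + 3*y + exp(-3*y/2)/6


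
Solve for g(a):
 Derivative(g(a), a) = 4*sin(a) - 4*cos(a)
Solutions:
 g(a) = C1 - 4*sqrt(2)*sin(a + pi/4)


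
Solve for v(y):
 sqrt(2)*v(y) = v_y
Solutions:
 v(y) = C1*exp(sqrt(2)*y)


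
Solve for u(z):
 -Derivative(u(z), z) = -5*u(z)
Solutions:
 u(z) = C1*exp(5*z)


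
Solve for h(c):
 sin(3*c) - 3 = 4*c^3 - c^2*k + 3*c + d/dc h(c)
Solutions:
 h(c) = C1 - c^4 + c^3*k/3 - 3*c^2/2 - 3*c - cos(3*c)/3


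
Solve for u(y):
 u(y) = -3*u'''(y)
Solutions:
 u(y) = C3*exp(-3^(2/3)*y/3) + (C1*sin(3^(1/6)*y/2) + C2*cos(3^(1/6)*y/2))*exp(3^(2/3)*y/6)


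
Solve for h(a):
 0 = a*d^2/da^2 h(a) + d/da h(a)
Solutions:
 h(a) = C1 + C2*log(a)


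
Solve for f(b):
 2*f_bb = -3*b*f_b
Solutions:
 f(b) = C1 + C2*erf(sqrt(3)*b/2)


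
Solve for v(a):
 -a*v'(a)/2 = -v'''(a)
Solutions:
 v(a) = C1 + Integral(C2*airyai(2^(2/3)*a/2) + C3*airybi(2^(2/3)*a/2), a)


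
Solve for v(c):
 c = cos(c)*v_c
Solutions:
 v(c) = C1 + Integral(c/cos(c), c)


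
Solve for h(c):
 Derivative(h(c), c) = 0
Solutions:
 h(c) = C1


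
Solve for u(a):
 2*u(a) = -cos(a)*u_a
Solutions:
 u(a) = C1*(sin(a) - 1)/(sin(a) + 1)


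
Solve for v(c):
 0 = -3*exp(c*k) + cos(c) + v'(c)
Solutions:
 v(c) = C1 - sin(c) + 3*exp(c*k)/k


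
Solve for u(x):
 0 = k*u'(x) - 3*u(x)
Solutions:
 u(x) = C1*exp(3*x/k)


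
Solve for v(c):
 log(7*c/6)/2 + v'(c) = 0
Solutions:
 v(c) = C1 - c*log(c)/2 - c*log(7)/2 + c/2 + c*log(6)/2


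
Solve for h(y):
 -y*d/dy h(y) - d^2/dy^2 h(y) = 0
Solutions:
 h(y) = C1 + C2*erf(sqrt(2)*y/2)


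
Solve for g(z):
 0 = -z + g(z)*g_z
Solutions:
 g(z) = -sqrt(C1 + z^2)
 g(z) = sqrt(C1 + z^2)


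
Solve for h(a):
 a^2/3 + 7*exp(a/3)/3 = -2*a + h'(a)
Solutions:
 h(a) = C1 + a^3/9 + a^2 + 7*exp(a/3)


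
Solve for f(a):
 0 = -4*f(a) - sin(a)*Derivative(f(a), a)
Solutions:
 f(a) = C1*(cos(a)^2 + 2*cos(a) + 1)/(cos(a)^2 - 2*cos(a) + 1)


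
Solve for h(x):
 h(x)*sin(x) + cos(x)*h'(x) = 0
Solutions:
 h(x) = C1*cos(x)


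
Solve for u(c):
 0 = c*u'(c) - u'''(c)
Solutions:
 u(c) = C1 + Integral(C2*airyai(c) + C3*airybi(c), c)


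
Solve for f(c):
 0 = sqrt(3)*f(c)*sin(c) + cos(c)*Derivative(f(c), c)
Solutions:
 f(c) = C1*cos(c)^(sqrt(3))


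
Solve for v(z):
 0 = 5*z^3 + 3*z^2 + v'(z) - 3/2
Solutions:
 v(z) = C1 - 5*z^4/4 - z^3 + 3*z/2


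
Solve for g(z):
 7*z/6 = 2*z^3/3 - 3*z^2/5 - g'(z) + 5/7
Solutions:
 g(z) = C1 + z^4/6 - z^3/5 - 7*z^2/12 + 5*z/7


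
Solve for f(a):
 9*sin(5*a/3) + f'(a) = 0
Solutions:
 f(a) = C1 + 27*cos(5*a/3)/5


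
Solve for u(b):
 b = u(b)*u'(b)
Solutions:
 u(b) = -sqrt(C1 + b^2)
 u(b) = sqrt(C1 + b^2)


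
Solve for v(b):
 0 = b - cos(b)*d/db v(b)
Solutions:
 v(b) = C1 + Integral(b/cos(b), b)


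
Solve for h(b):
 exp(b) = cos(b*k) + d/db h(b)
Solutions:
 h(b) = C1 + exp(b) - sin(b*k)/k


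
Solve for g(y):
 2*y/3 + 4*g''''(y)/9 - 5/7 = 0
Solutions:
 g(y) = C1 + C2*y + C3*y^2 + C4*y^3 - y^5/80 + 15*y^4/224


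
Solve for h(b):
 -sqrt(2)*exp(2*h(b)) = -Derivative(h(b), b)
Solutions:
 h(b) = log(-sqrt(-1/(C1 + sqrt(2)*b))) - log(2)/2
 h(b) = log(-1/(C1 + sqrt(2)*b))/2 - log(2)/2


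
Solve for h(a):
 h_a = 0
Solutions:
 h(a) = C1


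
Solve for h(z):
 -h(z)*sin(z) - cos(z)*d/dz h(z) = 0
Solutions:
 h(z) = C1*cos(z)


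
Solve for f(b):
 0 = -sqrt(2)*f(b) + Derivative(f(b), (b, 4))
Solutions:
 f(b) = C1*exp(-2^(1/8)*b) + C2*exp(2^(1/8)*b) + C3*sin(2^(1/8)*b) + C4*cos(2^(1/8)*b)


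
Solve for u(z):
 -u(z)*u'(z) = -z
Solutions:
 u(z) = -sqrt(C1 + z^2)
 u(z) = sqrt(C1 + z^2)


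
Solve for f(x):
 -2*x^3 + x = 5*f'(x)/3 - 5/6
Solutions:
 f(x) = C1 - 3*x^4/10 + 3*x^2/10 + x/2


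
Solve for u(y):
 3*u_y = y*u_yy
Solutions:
 u(y) = C1 + C2*y^4


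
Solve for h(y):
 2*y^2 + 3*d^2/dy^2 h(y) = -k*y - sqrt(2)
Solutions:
 h(y) = C1 + C2*y - k*y^3/18 - y^4/18 - sqrt(2)*y^2/6


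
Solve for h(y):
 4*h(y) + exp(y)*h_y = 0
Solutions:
 h(y) = C1*exp(4*exp(-y))


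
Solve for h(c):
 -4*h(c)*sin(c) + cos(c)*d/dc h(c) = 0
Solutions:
 h(c) = C1/cos(c)^4


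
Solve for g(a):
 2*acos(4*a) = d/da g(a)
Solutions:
 g(a) = C1 + 2*a*acos(4*a) - sqrt(1 - 16*a^2)/2


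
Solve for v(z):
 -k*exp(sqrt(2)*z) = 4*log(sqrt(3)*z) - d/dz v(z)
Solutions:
 v(z) = C1 + sqrt(2)*k*exp(sqrt(2)*z)/2 + 4*z*log(z) + 2*z*(-2 + log(3))


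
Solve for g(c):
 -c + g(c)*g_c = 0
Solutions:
 g(c) = -sqrt(C1 + c^2)
 g(c) = sqrt(C1 + c^2)


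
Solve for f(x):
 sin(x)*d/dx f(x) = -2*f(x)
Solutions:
 f(x) = C1*(cos(x) + 1)/(cos(x) - 1)


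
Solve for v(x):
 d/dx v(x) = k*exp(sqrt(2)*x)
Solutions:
 v(x) = C1 + sqrt(2)*k*exp(sqrt(2)*x)/2


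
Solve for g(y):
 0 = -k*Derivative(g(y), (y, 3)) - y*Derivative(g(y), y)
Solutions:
 g(y) = C1 + Integral(C2*airyai(y*(-1/k)^(1/3)) + C3*airybi(y*(-1/k)^(1/3)), y)


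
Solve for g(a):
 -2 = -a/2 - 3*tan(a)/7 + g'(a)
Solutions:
 g(a) = C1 + a^2/4 - 2*a - 3*log(cos(a))/7


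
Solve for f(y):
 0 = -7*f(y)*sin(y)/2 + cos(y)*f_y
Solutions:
 f(y) = C1/cos(y)^(7/2)


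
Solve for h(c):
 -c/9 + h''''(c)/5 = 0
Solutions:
 h(c) = C1 + C2*c + C3*c^2 + C4*c^3 + c^5/216


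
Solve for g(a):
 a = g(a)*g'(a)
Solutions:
 g(a) = -sqrt(C1 + a^2)
 g(a) = sqrt(C1 + a^2)


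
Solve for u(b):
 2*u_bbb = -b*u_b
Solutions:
 u(b) = C1 + Integral(C2*airyai(-2^(2/3)*b/2) + C3*airybi(-2^(2/3)*b/2), b)


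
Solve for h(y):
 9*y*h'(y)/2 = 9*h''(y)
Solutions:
 h(y) = C1 + C2*erfi(y/2)


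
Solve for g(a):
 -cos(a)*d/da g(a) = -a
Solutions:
 g(a) = C1 + Integral(a/cos(a), a)


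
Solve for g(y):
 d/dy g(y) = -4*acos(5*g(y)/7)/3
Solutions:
 Integral(1/acos(5*_y/7), (_y, g(y))) = C1 - 4*y/3


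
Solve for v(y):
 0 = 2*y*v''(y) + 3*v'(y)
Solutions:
 v(y) = C1 + C2/sqrt(y)


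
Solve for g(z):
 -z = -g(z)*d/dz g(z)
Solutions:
 g(z) = -sqrt(C1 + z^2)
 g(z) = sqrt(C1 + z^2)


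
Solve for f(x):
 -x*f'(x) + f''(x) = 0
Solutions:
 f(x) = C1 + C2*erfi(sqrt(2)*x/2)


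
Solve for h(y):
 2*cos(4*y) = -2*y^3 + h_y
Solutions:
 h(y) = C1 + y^4/2 + sin(4*y)/2


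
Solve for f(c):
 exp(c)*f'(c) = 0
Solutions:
 f(c) = C1


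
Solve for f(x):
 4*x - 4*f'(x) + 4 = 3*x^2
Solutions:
 f(x) = C1 - x^3/4 + x^2/2 + x


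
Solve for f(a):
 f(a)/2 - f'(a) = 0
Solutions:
 f(a) = C1*exp(a/2)


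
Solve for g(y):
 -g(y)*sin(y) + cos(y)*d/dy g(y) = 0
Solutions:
 g(y) = C1/cos(y)


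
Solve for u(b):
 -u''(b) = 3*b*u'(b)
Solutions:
 u(b) = C1 + C2*erf(sqrt(6)*b/2)


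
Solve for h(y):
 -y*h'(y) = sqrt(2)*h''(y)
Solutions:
 h(y) = C1 + C2*erf(2^(1/4)*y/2)


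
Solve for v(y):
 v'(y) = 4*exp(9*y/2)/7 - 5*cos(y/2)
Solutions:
 v(y) = C1 + 8*exp(9*y/2)/63 - 10*sin(y/2)


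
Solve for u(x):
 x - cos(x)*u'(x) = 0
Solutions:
 u(x) = C1 + Integral(x/cos(x), x)


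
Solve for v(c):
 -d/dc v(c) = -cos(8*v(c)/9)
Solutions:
 -c - 9*log(sin(8*v(c)/9) - 1)/16 + 9*log(sin(8*v(c)/9) + 1)/16 = C1


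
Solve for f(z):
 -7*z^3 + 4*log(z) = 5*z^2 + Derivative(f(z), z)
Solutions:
 f(z) = C1 - 7*z^4/4 - 5*z^3/3 + 4*z*log(z) - 4*z


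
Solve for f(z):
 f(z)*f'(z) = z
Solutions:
 f(z) = -sqrt(C1 + z^2)
 f(z) = sqrt(C1 + z^2)


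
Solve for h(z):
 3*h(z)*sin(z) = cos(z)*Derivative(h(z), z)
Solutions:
 h(z) = C1/cos(z)^3


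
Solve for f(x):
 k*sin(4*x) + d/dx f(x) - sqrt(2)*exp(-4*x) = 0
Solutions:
 f(x) = C1 + k*cos(4*x)/4 - sqrt(2)*exp(-4*x)/4


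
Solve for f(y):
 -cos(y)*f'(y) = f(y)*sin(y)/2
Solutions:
 f(y) = C1*sqrt(cos(y))


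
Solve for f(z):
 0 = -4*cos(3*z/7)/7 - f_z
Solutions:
 f(z) = C1 - 4*sin(3*z/7)/3


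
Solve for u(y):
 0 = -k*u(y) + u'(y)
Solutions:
 u(y) = C1*exp(k*y)


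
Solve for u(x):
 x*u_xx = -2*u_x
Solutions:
 u(x) = C1 + C2/x


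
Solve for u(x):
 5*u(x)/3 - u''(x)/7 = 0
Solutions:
 u(x) = C1*exp(-sqrt(105)*x/3) + C2*exp(sqrt(105)*x/3)


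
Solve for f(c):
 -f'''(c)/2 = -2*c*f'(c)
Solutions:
 f(c) = C1 + Integral(C2*airyai(2^(2/3)*c) + C3*airybi(2^(2/3)*c), c)


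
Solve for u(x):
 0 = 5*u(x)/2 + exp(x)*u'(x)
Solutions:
 u(x) = C1*exp(5*exp(-x)/2)


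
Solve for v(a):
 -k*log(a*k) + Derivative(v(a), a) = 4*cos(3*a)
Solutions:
 v(a) = C1 + a*k*(log(a*k) - 1) + 4*sin(3*a)/3


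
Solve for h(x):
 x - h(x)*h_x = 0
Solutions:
 h(x) = -sqrt(C1 + x^2)
 h(x) = sqrt(C1 + x^2)


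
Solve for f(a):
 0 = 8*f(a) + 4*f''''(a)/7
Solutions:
 f(a) = (C1*sin(2^(3/4)*7^(1/4)*a/2) + C2*cos(2^(3/4)*7^(1/4)*a/2))*exp(-2^(3/4)*7^(1/4)*a/2) + (C3*sin(2^(3/4)*7^(1/4)*a/2) + C4*cos(2^(3/4)*7^(1/4)*a/2))*exp(2^(3/4)*7^(1/4)*a/2)


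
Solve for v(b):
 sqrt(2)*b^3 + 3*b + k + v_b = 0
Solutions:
 v(b) = C1 - sqrt(2)*b^4/4 - 3*b^2/2 - b*k


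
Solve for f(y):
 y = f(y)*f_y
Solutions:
 f(y) = -sqrt(C1 + y^2)
 f(y) = sqrt(C1 + y^2)


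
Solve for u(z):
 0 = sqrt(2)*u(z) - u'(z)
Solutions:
 u(z) = C1*exp(sqrt(2)*z)


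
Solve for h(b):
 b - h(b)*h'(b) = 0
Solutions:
 h(b) = -sqrt(C1 + b^2)
 h(b) = sqrt(C1 + b^2)


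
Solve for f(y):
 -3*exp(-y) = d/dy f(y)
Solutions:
 f(y) = C1 + 3*exp(-y)


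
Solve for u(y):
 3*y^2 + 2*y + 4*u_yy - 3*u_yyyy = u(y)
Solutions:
 u(y) = C1*exp(-y) + C2*exp(y) + C3*exp(-sqrt(3)*y/3) + C4*exp(sqrt(3)*y/3) + 3*y^2 + 2*y + 24


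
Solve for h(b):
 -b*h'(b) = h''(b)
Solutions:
 h(b) = C1 + C2*erf(sqrt(2)*b/2)


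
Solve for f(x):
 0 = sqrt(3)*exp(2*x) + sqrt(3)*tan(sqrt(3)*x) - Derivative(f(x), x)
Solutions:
 f(x) = C1 + sqrt(3)*exp(2*x)/2 - log(cos(sqrt(3)*x))
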